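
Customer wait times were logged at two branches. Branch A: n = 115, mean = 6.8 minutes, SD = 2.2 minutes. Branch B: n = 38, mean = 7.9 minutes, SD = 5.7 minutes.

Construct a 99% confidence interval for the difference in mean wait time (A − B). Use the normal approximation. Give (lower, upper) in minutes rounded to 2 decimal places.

(-3.54, 1.34)

Standard errors of each mean: 2.2/√115 = 0.2052 and 5.7/√38 = 0.9247.
SE(x̄₁ − x̄₂) = √(0.2052² + 0.9247²) = 0.9472 for independent samples with unequal variances.
With z* = 2.576, the margin is 2.576 × 0.9472 = 2.4400.
x̄₁ − x̄₂ = 6.8 − 7.9 = -1.1000; the interval is -1.1000 ± 2.4400 = (-3.54, 1.34).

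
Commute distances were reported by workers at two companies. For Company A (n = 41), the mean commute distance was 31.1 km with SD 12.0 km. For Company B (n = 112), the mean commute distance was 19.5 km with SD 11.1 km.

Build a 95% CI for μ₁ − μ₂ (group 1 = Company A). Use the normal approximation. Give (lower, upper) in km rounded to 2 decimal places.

SE₁ = s₁/√n₁ = 12.0/√41 = 1.8741; SE₂ = 11.1/√112 = 1.0489.
Independent samples, unequal variances: SE_diff = √(SE₁² + SE₂²) = √(3.51225081 + 1.10019121) = 2.1477.
z* = 1.960, so margin of error = 1.960 × 2.1477 = 4.2095.
Difference in means = 31.1 − 19.5 = 11.6000.
11.6000 ± 4.2095 → (7.39, 15.81).

(7.39, 15.81)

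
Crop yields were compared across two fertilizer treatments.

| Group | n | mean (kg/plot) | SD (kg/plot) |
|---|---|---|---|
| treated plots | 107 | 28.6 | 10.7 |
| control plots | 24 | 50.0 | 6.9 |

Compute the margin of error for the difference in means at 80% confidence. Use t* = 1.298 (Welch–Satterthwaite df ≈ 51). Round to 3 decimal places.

Standard errors of each mean: 10.7/√107 = 1.0344 and 6.9/√24 = 1.4085.
SE(x̄₁ − x̄₂) = √(1.0344² + 1.4085²) = 1.7475 for independent samples with unequal variances.
With t* = 1.298, the margin is 1.298 × 1.7475 = 2.2683.

2.268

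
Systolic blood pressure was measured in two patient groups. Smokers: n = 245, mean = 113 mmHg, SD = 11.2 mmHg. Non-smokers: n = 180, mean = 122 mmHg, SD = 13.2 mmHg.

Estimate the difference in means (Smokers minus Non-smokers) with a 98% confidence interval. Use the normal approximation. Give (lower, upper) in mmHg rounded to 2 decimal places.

Per-group SEs: s₁/√n₁ = 11.2/√245 = 0.7155, s₂/√n₂ = 13.2/√180 = 0.9839.
Unpooled SE of the difference: √(0.51194025 + 0.96805921) = 1.2166.
Margin of error = z* · SE = 2.326 × 1.2166 = 2.8298.
x̄₁ − x̄₂ = 113 − 122 = -9.0000.
CI: -9.0000 ± 2.8298 = (-11.83, -6.17).

(-11.83, -6.17)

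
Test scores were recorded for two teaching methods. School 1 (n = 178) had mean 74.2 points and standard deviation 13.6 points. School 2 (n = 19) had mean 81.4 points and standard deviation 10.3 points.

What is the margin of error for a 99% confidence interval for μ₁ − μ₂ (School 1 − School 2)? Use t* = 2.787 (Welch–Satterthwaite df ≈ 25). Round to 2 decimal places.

7.17

Standard errors of each mean: 13.6/√178 = 1.0194 and 10.3/√19 = 2.3630.
SE(x̄₁ − x̄₂) = √(1.0194² + 2.3630²) = 2.5735 for independent samples with unequal variances.
With t* = 2.787, the margin is 2.787 × 2.5735 = 7.1723.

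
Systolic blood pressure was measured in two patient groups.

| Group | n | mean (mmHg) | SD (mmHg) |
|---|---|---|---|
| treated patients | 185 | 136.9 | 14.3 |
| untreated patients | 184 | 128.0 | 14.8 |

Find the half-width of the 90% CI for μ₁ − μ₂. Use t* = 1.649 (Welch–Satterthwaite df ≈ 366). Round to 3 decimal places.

2.499

Standard errors of each mean: 14.3/√185 = 1.0514 and 14.8/√184 = 1.0911.
SE(x̄₁ − x̄₂) = √(1.0514² + 1.0911²) = 1.5152 for independent samples with unequal variances.
With t* = 1.649, the margin is 1.649 × 1.5152 = 2.4986.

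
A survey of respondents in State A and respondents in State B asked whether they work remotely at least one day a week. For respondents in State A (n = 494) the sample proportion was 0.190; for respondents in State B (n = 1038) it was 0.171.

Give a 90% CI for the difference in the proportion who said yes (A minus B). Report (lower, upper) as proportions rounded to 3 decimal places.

SE₁ = √(p̂₁(1−p̂₁)/n₁) = √(0.1900·0.8100/494) = 0.01765; SE₂ = √(0.1710·0.8290/1038) = 0.01169.
Independent samples: SE of the difference = √(SE₁² + SE₂²) = √(0.0003115225 + 0.0001366561) = 0.02117.
z* for 90% confidence is 1.645, so the margin of error is 1.645 × 0.02117 = 0.03482.
Point estimate p̂₁ − p̂₂ = 0.1900 − 0.1710 = 0.0190.
0.0190 ± 0.03482 → (-0.016, 0.054).

(-0.016, 0.054)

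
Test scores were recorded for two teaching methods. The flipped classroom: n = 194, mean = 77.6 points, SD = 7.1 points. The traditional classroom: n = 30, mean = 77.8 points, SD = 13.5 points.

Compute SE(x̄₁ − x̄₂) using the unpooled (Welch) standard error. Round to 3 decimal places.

SE₁ = s₁/√n₁ = 7.1/√194 = 0.5098; SE₂ = 13.5/√30 = 2.4648.
Independent samples, unequal variances: SE_diff = √(SE₁² + SE₂²) = √(0.25989604 + 6.07523904) = 2.5170.

2.517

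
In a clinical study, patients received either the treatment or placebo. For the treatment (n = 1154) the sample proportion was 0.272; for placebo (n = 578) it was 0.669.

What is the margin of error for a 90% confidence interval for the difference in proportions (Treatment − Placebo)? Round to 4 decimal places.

The two standard errors are √(0.2720×0.7280/1154) = 0.01310 and √(0.6690×0.3310/578) = 0.01957.
Because the samples are independent, SE_diff = √(0.01310² + 0.01957²) = 0.02355.
Using z* = 1.645 for 90%, ME = 1.645 × 0.02355 = 0.03874.

0.0387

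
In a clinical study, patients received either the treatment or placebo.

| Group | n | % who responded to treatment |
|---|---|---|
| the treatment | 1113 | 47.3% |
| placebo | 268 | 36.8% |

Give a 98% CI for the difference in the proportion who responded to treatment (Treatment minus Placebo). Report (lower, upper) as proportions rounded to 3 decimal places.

(0.028, 0.182)

Each SE is √(p̂(1−p̂)/n): √(0.4730·0.5270/1113) = 0.01497 and √(0.3680·0.6320/268) = 0.02946.
SE(p̂₁ − p̂₂) = √(SE₁² + SE₂²) = √(0.0002241009 + 0.0008678916) = 0.03305, since the two samples are independent.
At 98% confidence z* = 2.326; margin = 2.326 × 0.03305 = 0.07687.
The difference is 0.4730 − 0.3680 = 0.1050, so the interval is 0.1050 ± 0.07687 = (0.028, 0.182).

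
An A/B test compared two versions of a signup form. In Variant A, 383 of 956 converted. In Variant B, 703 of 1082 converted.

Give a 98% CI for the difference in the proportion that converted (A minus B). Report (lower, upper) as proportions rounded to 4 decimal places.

(-0.2991, -0.1991)

p̂₁ = 383/956 = 0.4006 and p̂₂ = 703/1082 = 0.6497.
SE₁ = √(p̂₁(1−p̂₁)/n₁) = √(0.4006·0.5994/956) = 0.01585; SE₂ = √(0.6497·0.3503/1082) = 0.01450.
Independent samples: SE of the difference = √(SE₁² + SE₂²) = √(0.0002512225 + 0.00021025) = 0.02148.
z* for 98% confidence is 2.326, so the margin of error is 2.326 × 0.02148 = 0.04996.
Point estimate p̂₁ − p̂₂ = 0.4006 − 0.6497 = -0.2491.
-0.2491 ± 0.04996 → (-0.2991, -0.1991).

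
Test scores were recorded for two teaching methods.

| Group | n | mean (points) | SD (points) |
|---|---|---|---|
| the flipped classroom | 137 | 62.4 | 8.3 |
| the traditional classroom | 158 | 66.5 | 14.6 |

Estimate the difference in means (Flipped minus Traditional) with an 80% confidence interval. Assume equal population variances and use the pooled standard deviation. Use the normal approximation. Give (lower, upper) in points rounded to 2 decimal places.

(-5.91, -2.29)

s_p = √[((n₁−1)s₁² + (n₂−1)s₂²)/(n₁+n₂−2)] = √[(136·8.3² + 157·14.6²)/293] = 12.0911.
SE = 12.0911·√(1/137 + 1/158) = 1.4115.
With z* = 1.282, margin = 1.282 × 1.4115 = 1.8095.
x̄₁ − x̄₂ = 62.4 − 66.5 = -4.1000; interval -4.1000 ± 1.8095 = (-5.91, -2.29).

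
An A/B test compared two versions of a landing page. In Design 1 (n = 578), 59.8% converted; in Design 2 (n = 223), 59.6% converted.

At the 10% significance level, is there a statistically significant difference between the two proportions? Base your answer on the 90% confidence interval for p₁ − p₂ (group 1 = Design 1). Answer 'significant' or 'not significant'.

The two standard errors are √(0.5980×0.4020/578) = 0.02039 and √(0.5960×0.4040/223) = 0.03286.
Because the samples are independent, SE_diff = √(0.02039² + 0.03286²) = 0.03867.
Using z* = 1.645 for 90%, ME = 1.645 × 0.03867 = 0.06361.
p̂₁ − p̂₂ = 0.0020; interval 0.0020 ± 0.06361 gives (-0.06161, 0.06561).
The interval (-0.06161, 0.06561) contains 0, so the difference is not significant.

not significant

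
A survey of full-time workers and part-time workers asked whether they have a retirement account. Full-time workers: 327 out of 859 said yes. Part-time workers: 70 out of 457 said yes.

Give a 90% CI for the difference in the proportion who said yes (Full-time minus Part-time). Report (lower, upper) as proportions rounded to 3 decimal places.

(0.189, 0.266)

p̂₁ = 327/859 = 0.3807 and p̂₂ = 70/457 = 0.1532.
SE₁ = √(p̂₁(1−p̂₁)/n₁) = √(0.3807·0.6193/859) = 0.01657; SE₂ = √(0.1532·0.8468/457) = 0.01685.
Independent samples: SE of the difference = √(SE₁² + SE₂²) = √(0.0002745649 + 0.0002839225) = 0.02363.
z* for 90% confidence is 1.645, so the margin of error is 1.645 × 0.02363 = 0.03887.
Point estimate p̂₁ − p̂₂ = 0.3807 − 0.1532 = 0.2275.
0.2275 ± 0.03887 → (0.189, 0.266).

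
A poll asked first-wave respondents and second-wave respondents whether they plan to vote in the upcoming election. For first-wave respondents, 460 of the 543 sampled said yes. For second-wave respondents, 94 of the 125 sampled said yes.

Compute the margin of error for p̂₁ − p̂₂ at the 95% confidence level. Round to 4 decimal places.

Sample proportions: 460/543 = 0.8471, 94/125 = 0.7520.
Each SE is √(p̂(1−p̂)/n): √(0.8471·0.1529/543) = 0.01544 and √(0.7520·0.2480/125) = 0.03863.
SE(p̂₁ − p̂₂) = √(SE₁² + SE₂²) = √(0.0002383936 + 0.0014922769) = 0.04160, since the two samples are independent.
At 95% confidence z* = 1.960; margin = 1.960 × 0.04160 = 0.08154.

0.0815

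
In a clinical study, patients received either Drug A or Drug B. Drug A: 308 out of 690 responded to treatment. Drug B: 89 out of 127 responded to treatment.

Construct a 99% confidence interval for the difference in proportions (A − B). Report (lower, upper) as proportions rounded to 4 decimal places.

p̂₁ = 308/690 = 0.4464 and p̂₂ = 89/127 = 0.7008.
SE₁ = √(p̂₁(1−p̂₁)/n₁) = √(0.4464·0.5536/690) = 0.01892; SE₂ = √(0.7008·0.2992/127) = 0.04063.
Independent samples: SE of the difference = √(SE₁² + SE₂²) = √(0.0003579664 + 0.0016507969) = 0.04482.
z* for 99% confidence is 2.576, so the margin of error is 2.576 × 0.04482 = 0.11546.
Point estimate p̂₁ − p̂₂ = 0.4464 − 0.7008 = -0.2544.
-0.2544 ± 0.11546 → (-0.3699, -0.1389).

(-0.3699, -0.1389)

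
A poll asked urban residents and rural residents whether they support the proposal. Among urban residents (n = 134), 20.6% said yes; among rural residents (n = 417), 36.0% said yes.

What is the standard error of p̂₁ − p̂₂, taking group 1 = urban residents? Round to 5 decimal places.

Each SE is √(p̂(1−p̂)/n): √(0.2060·0.7940/134) = 0.03494 and √(0.3600·0.6400/417) = 0.02351.
SE(p̂₁ − p̂₂) = √(SE₁² + SE₂²) = √(0.0012208036 + 0.0005527201) = 0.04211, since the two samples are independent.

0.04211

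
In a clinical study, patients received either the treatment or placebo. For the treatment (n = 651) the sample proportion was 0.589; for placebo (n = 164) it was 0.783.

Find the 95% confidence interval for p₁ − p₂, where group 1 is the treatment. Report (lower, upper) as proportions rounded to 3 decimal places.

(-0.268, -0.120)

The two standard errors are √(0.5890×0.4110/651) = 0.01928 and √(0.7830×0.2170/164) = 0.03219.
Because the samples are independent, SE_diff = √(0.01928² + 0.03219²) = 0.03752.
Using z* = 1.960 for 95%, ME = 1.960 × 0.03752 = 0.07354.
p̂₁ − p̂₂ = -0.1940; interval -0.1940 ± 0.07354 gives (-0.268, -0.120).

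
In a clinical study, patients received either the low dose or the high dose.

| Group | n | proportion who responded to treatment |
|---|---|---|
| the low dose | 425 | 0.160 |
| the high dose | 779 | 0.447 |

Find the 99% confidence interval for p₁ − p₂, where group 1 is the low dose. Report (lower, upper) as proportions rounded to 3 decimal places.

(-0.352, -0.222)

Each SE is √(p̂(1−p̂)/n): √(0.1600·0.8400/425) = 0.01778 and √(0.4470·0.5530/779) = 0.01781.
SE(p̂₁ − p̂₂) = √(SE₁² + SE₂²) = √(0.0003161284 + 0.0003171961) = 0.02517, since the two samples are independent.
At 99% confidence z* = 2.576; margin = 2.576 × 0.02517 = 0.06484.
The difference is 0.1600 − 0.4470 = -0.2870, so the interval is -0.2870 ± 0.06484 = (-0.352, -0.222).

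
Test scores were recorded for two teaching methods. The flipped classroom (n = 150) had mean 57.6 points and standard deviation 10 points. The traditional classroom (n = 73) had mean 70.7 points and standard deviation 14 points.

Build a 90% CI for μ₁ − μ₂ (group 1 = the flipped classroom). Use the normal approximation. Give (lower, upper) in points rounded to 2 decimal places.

(-16.11, -10.09)

Standard errors of each mean: 10/√150 = 0.8165 and 14/√73 = 1.6386.
SE(x̄₁ − x̄₂) = √(0.8165² + 1.6386²) = 1.8308 for independent samples with unequal variances.
With z* = 1.645, the margin is 1.645 × 1.8308 = 3.0117.
x̄₁ − x̄₂ = 57.6 − 70.7 = -13.1000; the interval is -13.1000 ± 3.0117 = (-16.11, -10.09).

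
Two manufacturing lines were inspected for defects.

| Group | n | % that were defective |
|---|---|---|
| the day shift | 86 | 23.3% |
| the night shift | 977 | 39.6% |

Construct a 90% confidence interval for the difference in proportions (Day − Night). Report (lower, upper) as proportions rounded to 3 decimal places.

The two standard errors are √(0.2330×0.7670/86) = 0.04559 and √(0.3960×0.6040/977) = 0.01565.
Because the samples are independent, SE_diff = √(0.04559² + 0.01565²) = 0.04820.
Using z* = 1.645 for 90%, ME = 1.645 × 0.04820 = 0.07929.
p̂₁ − p̂₂ = -0.1630; interval -0.1630 ± 0.07929 gives (-0.242, -0.084).

(-0.242, -0.084)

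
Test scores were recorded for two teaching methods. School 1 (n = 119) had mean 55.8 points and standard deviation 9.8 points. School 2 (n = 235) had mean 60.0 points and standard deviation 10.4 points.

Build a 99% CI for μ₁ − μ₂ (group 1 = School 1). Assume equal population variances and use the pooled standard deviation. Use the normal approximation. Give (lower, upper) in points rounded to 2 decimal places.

(-7.16, -1.24)

Pooled variance s_p² = [118·9.8² + 234·10.4²] / (119+235−2) = 104.0970, so s_p = 10.2028.
SE_diff = s_p·√(1/n₁ + 1/n₂) = 10.2028·√(1/119 + 1/235) = 1.1479.
z* = 2.576; margin = 2.576 × 1.1479 = 2.9570.
Difference = 55.8 − 60.0 = -4.2000.
-4.2000 ± 2.9570 → (-7.16, -1.24).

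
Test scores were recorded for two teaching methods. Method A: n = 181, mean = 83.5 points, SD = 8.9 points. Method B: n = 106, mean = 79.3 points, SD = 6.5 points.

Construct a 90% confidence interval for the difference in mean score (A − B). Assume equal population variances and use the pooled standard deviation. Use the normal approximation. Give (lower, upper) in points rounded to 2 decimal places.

(2.57, 5.83)

Pooled variance s_p² = [180·8.9² + 105·6.5²] / (181+106−2) = 65.5932, so s_p = 8.0990.
SE_diff = s_p·√(1/n₁ + 1/n₂) = 8.0990·√(1/181 + 1/106) = 0.9906.
z* = 1.645; margin = 1.645 × 0.9906 = 1.6295.
Difference = 83.5 − 79.3 = 4.2000.
4.2000 ± 1.6295 → (2.57, 5.83).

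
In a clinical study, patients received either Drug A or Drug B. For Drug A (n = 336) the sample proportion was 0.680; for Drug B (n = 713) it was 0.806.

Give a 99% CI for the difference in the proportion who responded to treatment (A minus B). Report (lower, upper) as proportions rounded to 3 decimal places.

SE₁ = √(p̂₁(1−p̂₁)/n₁) = √(0.6800·0.3200/336) = 0.02545; SE₂ = √(0.8060·0.1940/713) = 0.01481.
Independent samples: SE of the difference = √(SE₁² + SE₂²) = √(0.0006477025 + 0.0002193361) = 0.02945.
z* for 99% confidence is 2.576, so the margin of error is 2.576 × 0.02945 = 0.07586.
Point estimate p̂₁ − p̂₂ = 0.6800 − 0.8060 = -0.1260.
-0.1260 ± 0.07586 → (-0.202, -0.050).

(-0.202, -0.050)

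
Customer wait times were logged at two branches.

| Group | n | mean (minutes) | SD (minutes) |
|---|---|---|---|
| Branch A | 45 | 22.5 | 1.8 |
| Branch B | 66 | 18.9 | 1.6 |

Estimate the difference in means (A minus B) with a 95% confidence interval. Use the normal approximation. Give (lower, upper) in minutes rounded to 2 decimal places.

(2.95, 4.25)

SE₁ = s₁/√n₁ = 1.8/√45 = 0.2683; SE₂ = 1.6/√66 = 0.1969.
Independent samples, unequal variances: SE_diff = √(SE₁² + SE₂²) = √(0.07198489 + 0.03876961) = 0.3328.
z* = 1.960, so margin of error = 1.960 × 0.3328 = 0.6523.
Difference in means = 22.5 − 18.9 = 3.6000.
3.6000 ± 0.6523 → (2.95, 4.25).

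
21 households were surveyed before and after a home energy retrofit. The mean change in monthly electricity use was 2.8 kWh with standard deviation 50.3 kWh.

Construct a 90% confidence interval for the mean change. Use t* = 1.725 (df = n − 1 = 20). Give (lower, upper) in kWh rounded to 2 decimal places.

(-16.13, 21.73)

This is a matched-pairs design, so SE = s_d/√n = 50.3/√21 = 10.9764.
Margin = 1.725 × 10.9764 = 18.9343; the interval is 2.8 ± 18.9343 = (-16.13, 21.73).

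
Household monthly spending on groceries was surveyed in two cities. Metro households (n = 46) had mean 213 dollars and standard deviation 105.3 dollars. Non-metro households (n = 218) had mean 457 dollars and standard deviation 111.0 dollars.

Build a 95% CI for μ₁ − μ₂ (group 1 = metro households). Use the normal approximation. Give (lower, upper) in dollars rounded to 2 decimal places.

(-277.81, -210.19)

Standard errors of each mean: 105.3/√46 = 15.5256 and 111.0/√218 = 7.5179.
SE(x̄₁ − x̄₂) = √(15.5256² + 7.5179²) = 17.2500 for independent samples with unequal variances.
With z* = 1.960, the margin is 1.960 × 17.2500 = 33.8100.
x̄₁ − x̄₂ = 213 − 457 = -244.0000; the interval is -244.0000 ± 33.8100 = (-277.81, -210.19).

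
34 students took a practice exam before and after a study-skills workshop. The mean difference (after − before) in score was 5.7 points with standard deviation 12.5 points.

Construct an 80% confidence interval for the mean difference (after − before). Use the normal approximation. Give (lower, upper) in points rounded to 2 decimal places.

(2.95, 8.45)

Paired design: SE = s_d/√n = 12.5/√34 = 2.1437.
z* = 1.282; margin of error = 1.282 × 2.1437 = 2.7482.
5.7 ± 2.7482 → (2.95, 8.45).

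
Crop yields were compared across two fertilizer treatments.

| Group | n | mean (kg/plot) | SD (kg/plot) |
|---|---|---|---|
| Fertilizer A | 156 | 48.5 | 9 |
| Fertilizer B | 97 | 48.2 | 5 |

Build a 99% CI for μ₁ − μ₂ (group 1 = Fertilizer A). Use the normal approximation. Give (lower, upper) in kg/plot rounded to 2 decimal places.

SE₁ = s₁/√n₁ = 9/√156 = 0.7206; SE₂ = 5/√97 = 0.5077.
Independent samples, unequal variances: SE_diff = √(SE₁² + SE₂²) = √(0.51926436 + 0.25775929) = 0.8815.
z* = 2.576, so margin of error = 2.576 × 0.8815 = 2.2707.
Difference in means = 48.5 − 48.2 = 0.3000.
0.3000 ± 2.2707 → (-1.97, 2.57).

(-1.97, 2.57)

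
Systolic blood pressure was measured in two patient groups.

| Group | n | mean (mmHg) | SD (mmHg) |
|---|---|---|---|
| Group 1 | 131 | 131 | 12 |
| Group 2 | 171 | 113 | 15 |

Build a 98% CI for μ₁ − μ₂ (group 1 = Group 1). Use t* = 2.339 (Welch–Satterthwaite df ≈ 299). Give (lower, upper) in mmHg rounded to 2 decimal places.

SE₁ = s₁/√n₁ = 12/√131 = 1.0484; SE₂ = 15/√171 = 1.1471.
Independent samples, unequal variances: SE_diff = √(SE₁² + SE₂²) = √(1.09914256 + 1.31583841) = 1.5540.
t* = 2.339, so margin of error = 2.339 × 1.5540 = 3.6348.
Difference in means = 131 − 113 = 18.0000.
18.0000 ± 3.6348 → (14.37, 21.63).

(14.37, 21.63)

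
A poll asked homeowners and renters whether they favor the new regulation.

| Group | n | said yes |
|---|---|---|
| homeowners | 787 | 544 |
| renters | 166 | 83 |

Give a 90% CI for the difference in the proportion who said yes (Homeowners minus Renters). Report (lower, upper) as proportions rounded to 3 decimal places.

(0.122, 0.261)

Sample proportions: 544/787 = 0.6912, 83/166 = 0.5000.
Each SE is √(p̂(1−p̂)/n): √(0.6912·0.3088/787) = 0.01647 and √(0.5000·0.5000/166) = 0.03881.
SE(p̂₁ − p̂₂) = √(SE₁² + SE₂²) = √(0.0002712609 + 0.0015062161) = 0.04216, since the two samples are independent.
At 90% confidence z* = 1.645; margin = 1.645 × 0.04216 = 0.06935.
The difference is 0.6912 − 0.5000 = 0.1912, so the interval is 0.1912 ± 0.06935 = (0.122, 0.261).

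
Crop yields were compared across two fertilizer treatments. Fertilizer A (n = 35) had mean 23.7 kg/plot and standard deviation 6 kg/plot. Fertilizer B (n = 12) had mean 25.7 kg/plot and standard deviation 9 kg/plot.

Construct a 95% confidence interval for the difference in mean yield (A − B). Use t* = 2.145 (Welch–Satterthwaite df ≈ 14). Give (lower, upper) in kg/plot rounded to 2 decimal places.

(-7.98, 3.98)

SE₁ = s₁/√n₁ = 6/√35 = 1.0142; SE₂ = 9/√12 = 2.5981.
Independent samples, unequal variances: SE_diff = √(SE₁² + SE₂²) = √(1.02860164 + 6.75012361) = 2.7890.
t* = 2.145, so margin of error = 2.145 × 2.7890 = 5.9824.
Difference in means = 23.7 − 25.7 = -2.0000.
-2.0000 ± 5.9824 → (-7.98, 3.98).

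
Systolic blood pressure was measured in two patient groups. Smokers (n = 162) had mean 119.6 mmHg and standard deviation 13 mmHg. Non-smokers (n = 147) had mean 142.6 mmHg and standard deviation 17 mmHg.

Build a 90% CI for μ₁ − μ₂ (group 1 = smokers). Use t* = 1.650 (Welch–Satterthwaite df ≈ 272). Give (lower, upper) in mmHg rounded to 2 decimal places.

(-25.86, -20.14)

Per-group SEs: s₁/√n₁ = 13/√162 = 1.0214, s₂/√n₂ = 17/√147 = 1.4021.
Unpooled SE of the difference: √(1.04325796 + 1.96588441) = 1.7347.
Margin of error = t* · SE = 1.650 × 1.7347 = 2.8623.
x̄₁ − x̄₂ = 119.6 − 142.6 = -23.0000.
CI: -23.0000 ± 2.8623 = (-25.86, -20.14).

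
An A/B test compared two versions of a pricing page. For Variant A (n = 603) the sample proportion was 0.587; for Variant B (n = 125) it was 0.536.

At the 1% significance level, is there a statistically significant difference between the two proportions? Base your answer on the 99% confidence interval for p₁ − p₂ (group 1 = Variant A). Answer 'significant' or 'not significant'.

The two standard errors are √(0.5870×0.4130/603) = 0.02005 and √(0.5360×0.4640/125) = 0.04461.
Because the samples are independent, SE_diff = √(0.02005² + 0.04461²) = 0.04891.
Using z* = 2.576 for 99%, ME = 2.576 × 0.04891 = 0.12599.
p̂₁ − p̂₂ = 0.0510; interval 0.0510 ± 0.12599 gives (-0.07499, 0.17699).
The interval (-0.07499, 0.17699) contains 0, so the difference is not significant.

not significant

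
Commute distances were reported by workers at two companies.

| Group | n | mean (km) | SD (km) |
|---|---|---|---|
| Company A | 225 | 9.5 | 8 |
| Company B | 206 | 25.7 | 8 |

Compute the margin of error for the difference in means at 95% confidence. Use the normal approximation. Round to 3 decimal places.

1.512

SE₁ = s₁/√n₁ = 8/√225 = 0.5333; SE₂ = 8/√206 = 0.5574.
Independent samples, unequal variances: SE_diff = √(SE₁² + SE₂²) = √(0.28440889 + 0.31069476) = 0.7714.
z* = 1.960, so margin of error = 1.960 × 0.7714 = 1.5119.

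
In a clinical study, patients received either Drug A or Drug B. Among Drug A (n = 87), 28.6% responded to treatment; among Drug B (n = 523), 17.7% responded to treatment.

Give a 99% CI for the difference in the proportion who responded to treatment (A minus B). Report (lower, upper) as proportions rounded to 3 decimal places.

(-0.023, 0.241)

Each SE is √(p̂(1−p̂)/n): √(0.2860·0.7140/87) = 0.04845 and √(0.1770·0.8230/523) = 0.01669.
SE(p̂₁ − p̂₂) = √(SE₁² + SE₂²) = √(0.0023474025 + 0.0002785561) = 0.05124, since the two samples are independent.
At 99% confidence z* = 2.576; margin = 2.576 × 0.05124 = 0.13199.
The difference is 0.2860 − 0.1770 = 0.1090, so the interval is 0.1090 ± 0.13199 = (-0.023, 0.241).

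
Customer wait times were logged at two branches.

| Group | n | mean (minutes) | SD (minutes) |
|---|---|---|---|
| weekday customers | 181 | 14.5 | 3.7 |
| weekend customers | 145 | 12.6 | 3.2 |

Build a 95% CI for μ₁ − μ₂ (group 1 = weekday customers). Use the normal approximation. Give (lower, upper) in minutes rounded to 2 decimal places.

Standard errors of each mean: 3.7/√181 = 0.2750 and 3.2/√145 = 0.2657.
SE(x̄₁ − x̄₂) = √(0.2750² + 0.2657²) = 0.3824 for independent samples with unequal variances.
With z* = 1.960, the margin is 1.960 × 0.3824 = 0.7495.
x̄₁ − x̄₂ = 14.5 − 12.6 = 1.9000; the interval is 1.9000 ± 0.7495 = (1.15, 2.65).

(1.15, 2.65)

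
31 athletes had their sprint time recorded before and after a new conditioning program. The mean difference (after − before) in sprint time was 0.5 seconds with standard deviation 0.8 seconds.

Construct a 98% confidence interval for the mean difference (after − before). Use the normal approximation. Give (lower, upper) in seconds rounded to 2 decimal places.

(0.17, 0.83)

This is a matched-pairs design, so SE = s_d/√n = 0.8/√31 = 0.1437.
Margin = 2.326 × 0.1437 = 0.3342; the interval is 0.5 ± 0.3342 = (0.17, 0.83).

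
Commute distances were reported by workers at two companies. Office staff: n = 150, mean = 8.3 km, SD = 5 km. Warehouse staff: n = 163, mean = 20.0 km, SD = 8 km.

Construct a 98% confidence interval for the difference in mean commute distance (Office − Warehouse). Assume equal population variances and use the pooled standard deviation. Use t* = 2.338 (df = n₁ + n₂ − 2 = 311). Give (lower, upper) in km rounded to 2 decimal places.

(-13.48, -9.92)

Pooled variance s_p² = [149·5² + 162·8²] / (150+163−2) = 45.3151, so s_p = 6.7316.
SE_diff = s_p·√(1/n₁ + 1/n₂) = 6.7316·√(1/150 + 1/163) = 0.7616.
t* = 2.338; margin = 2.338 × 0.7616 = 1.7806.
Difference = 8.3 − 20.0 = -11.7000.
-11.7000 ± 1.7806 → (-13.48, -9.92).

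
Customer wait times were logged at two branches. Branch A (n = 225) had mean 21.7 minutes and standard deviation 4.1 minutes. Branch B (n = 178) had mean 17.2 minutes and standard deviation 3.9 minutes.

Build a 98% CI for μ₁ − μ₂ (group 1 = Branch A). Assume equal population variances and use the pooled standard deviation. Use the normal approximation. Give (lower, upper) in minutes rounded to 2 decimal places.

(3.56, 5.44)

s_p = √[((n₁−1)s₁² + (n₂−1)s₂²)/(n₁+n₂−2)] = √[(224·4.1² + 177·3.9²)/401] = 4.0129.
SE = 4.0129·√(1/225 + 1/178) = 0.4025.
With z* = 2.326, margin = 2.326 × 0.4025 = 0.9362.
x̄₁ − x̄₂ = 21.7 − 17.2 = 4.5000; interval 4.5000 ± 0.9362 = (3.56, 5.44).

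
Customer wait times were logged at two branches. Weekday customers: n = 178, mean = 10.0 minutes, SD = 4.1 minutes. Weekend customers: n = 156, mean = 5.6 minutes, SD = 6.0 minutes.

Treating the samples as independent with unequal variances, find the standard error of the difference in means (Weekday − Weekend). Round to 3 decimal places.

Standard errors of each mean: 4.1/√178 = 0.3073 and 6.0/√156 = 0.4804.
SE(x̄₁ − x̄₂) = √(0.3073² + 0.4804²) = 0.5703 for independent samples with unequal variances.

0.570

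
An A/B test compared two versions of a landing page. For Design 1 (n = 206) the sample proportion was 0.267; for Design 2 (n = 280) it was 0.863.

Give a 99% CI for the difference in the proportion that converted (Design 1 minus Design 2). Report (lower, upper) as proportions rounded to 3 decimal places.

Each SE is √(p̂(1−p̂)/n): √(0.2670·0.7330/206) = 0.03082 and √(0.8630·0.1370/280) = 0.02055.
SE(p̂₁ − p̂₂) = √(SE₁² + SE₂²) = √(0.0009498724 + 0.0004223025) = 0.03704, since the two samples are independent.
At 99% confidence z* = 2.576; margin = 2.576 × 0.03704 = 0.09542.
The difference is 0.2670 − 0.8630 = -0.5960, so the interval is -0.5960 ± 0.09542 = (-0.691, -0.501).

(-0.691, -0.501)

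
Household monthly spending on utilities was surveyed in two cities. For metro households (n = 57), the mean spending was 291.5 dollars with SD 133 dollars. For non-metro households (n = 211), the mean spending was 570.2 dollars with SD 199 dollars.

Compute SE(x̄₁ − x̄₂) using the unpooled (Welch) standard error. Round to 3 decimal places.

Per-group SEs: s₁/√n₁ = 133/√57 = 17.6163, s₂/√n₂ = 199/√211 = 13.6997.
Unpooled SE of the difference: √(310.33402569 + 187.68178009) = 22.3163.

22.316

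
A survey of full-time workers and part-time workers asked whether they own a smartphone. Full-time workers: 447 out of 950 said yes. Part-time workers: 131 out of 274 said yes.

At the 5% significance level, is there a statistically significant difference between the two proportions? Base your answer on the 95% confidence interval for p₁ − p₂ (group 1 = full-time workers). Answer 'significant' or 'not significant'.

p̂₁ = 447/950 = 0.4705 and p̂₂ = 131/274 = 0.4781.
SE₁ = √(p̂₁(1−p̂₁)/n₁) = √(0.4705·0.5295/950) = 0.01619; SE₂ = √(0.4781·0.5219/274) = 0.03018.
Independent samples: SE of the difference = √(SE₁² + SE₂²) = √(0.0002621161 + 0.0009108324) = 0.03425.
z* for 95% confidence is 1.960, so the margin of error is 1.960 × 0.03425 = 0.06713.
Point estimate p̂₁ − p̂₂ = 0.4705 − 0.4781 = -0.0076.
-0.0076 ± 0.06713 → (-0.07473, 0.05953).
The interval (-0.07473, 0.05953) contains 0, so the difference is not significant.

not significant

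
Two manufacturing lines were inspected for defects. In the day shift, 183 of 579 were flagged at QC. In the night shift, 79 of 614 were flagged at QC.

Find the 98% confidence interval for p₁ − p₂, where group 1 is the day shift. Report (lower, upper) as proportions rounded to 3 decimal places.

(0.133, 0.242)

p̂₁ = 183/579 = 0.3161 and p̂₂ = 79/614 = 0.1287.
SE₁ = √(p̂₁(1−p̂₁)/n₁) = √(0.3161·0.6839/579) = 0.01932; SE₂ = √(0.1287·0.8713/614) = 0.01351.
Independent samples: SE of the difference = √(SE₁² + SE₂²) = √(0.0003732624 + 0.0001825201) = 0.02358.
z* for 98% confidence is 2.326, so the margin of error is 2.326 × 0.02358 = 0.05485.
Point estimate p̂₁ − p̂₂ = 0.3161 − 0.1287 = 0.1874.
0.1874 ± 0.05485 → (0.133, 0.242).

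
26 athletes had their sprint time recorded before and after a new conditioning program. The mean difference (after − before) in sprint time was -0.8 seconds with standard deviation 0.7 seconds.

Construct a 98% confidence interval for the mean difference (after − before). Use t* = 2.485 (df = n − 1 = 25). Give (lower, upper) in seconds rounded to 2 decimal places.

(-1.14, -0.46)

Paired design: SE = s_d/√n = 0.7/√26 = 0.1373.
t* = 2.485; margin of error = 2.485 × 0.1373 = 0.3412.
-0.8 ± 0.3412 → (-1.14, -0.46).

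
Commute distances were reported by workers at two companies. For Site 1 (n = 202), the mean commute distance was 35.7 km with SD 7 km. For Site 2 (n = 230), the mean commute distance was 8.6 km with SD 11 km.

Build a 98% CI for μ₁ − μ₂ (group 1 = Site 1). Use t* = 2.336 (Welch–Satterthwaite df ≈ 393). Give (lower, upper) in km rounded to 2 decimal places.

(25.05, 29.15)

Per-group SEs: s₁/√n₁ = 7/√202 = 0.4925, s₂/√n₂ = 11/√230 = 0.7253.
Unpooled SE of the difference: √(0.24255625 + 0.52606009) = 0.8767.
Margin of error = t* · SE = 2.336 × 0.8767 = 2.0480.
x̄₁ − x̄₂ = 35.7 − 8.6 = 27.1000.
CI: 27.1000 ± 2.0480 = (25.05, 29.15).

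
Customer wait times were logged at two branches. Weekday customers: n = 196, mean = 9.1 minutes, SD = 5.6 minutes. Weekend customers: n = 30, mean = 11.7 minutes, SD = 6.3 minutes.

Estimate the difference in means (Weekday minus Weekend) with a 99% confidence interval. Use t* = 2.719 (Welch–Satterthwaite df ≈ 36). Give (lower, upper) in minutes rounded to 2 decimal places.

SE₁ = s₁/√n₁ = 5.6/√196 = 0.4000; SE₂ = 6.3/√30 = 1.1502.
Independent samples, unequal variances: SE_diff = √(SE₁² + SE₂²) = √(0.16 + 1.32296004) = 1.2178.
t* = 2.719, so margin of error = 2.719 × 1.2178 = 3.3112.
Difference in means = 9.1 − 11.7 = -2.6000.
-2.6000 ± 3.3112 → (-5.91, 0.71).

(-5.91, 0.71)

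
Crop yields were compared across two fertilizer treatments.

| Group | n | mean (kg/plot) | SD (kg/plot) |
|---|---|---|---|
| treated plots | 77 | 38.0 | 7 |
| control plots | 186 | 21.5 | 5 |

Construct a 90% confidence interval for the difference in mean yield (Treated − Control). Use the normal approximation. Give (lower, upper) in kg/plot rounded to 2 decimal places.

Per-group SEs: s₁/√n₁ = 7/√77 = 0.7977, s₂/√n₂ = 5/√186 = 0.3666.
Unpooled SE of the difference: √(0.63632529 + 0.13439556) = 0.8779.
Margin of error = z* · SE = 1.645 × 0.8779 = 1.4441.
x̄₁ − x̄₂ = 38.0 − 21.5 = 16.5000.
CI: 16.5000 ± 1.4441 = (15.06, 17.94).

(15.06, 17.94)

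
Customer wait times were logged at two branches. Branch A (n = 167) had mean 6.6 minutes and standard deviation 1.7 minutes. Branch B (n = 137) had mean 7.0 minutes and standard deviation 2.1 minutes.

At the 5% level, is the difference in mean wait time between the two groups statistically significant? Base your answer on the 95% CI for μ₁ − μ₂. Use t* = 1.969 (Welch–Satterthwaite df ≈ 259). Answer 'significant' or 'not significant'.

Per-group SEs: s₁/√n₁ = 1.7/√167 = 0.1315, s₂/√n₂ = 2.1/√137 = 0.1794.
Unpooled SE of the difference: √(0.01729225 + 0.03218436) = 0.2224.
Margin of error = t* · SE = 1.969 × 0.2224 = 0.4379.
x̄₁ − x̄₂ = 6.6 − 7.0 = -0.4000.
CI: -0.4000 ± 0.4379 = (-0.8379, 0.0379).
The interval (-0.8379, 0.0379) contains 0, so the difference is not significant.

not significant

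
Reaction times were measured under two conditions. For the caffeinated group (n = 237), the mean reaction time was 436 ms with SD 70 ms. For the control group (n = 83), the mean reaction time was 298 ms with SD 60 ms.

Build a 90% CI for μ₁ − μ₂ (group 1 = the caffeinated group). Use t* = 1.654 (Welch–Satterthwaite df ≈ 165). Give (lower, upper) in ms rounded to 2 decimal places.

(124.76, 151.24)

Standard errors of each mean: 70/√237 = 4.5470 and 60/√83 = 6.5859.
SE(x̄₁ − x̄₂) = √(4.5470² + 6.5859²) = 8.0031 for independent samples with unequal variances.
With t* = 1.654, the margin is 1.654 × 8.0031 = 13.2371.
x̄₁ − x̄₂ = 436 − 298 = 138.0000; the interval is 138.0000 ± 13.2371 = (124.76, 151.24).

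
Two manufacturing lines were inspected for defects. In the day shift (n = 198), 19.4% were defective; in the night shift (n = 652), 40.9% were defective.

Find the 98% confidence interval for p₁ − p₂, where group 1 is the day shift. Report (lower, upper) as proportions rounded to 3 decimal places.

Each SE is √(p̂(1−p̂)/n): √(0.1940·0.8060/198) = 0.02810 and √(0.4090·0.5910/652) = 0.01925.
SE(p̂₁ − p̂₂) = √(SE₁² + SE₂²) = √(0.00078961 + 0.0003705625) = 0.03406, since the two samples are independent.
At 98% confidence z* = 2.326; margin = 2.326 × 0.03406 = 0.07922.
The difference is 0.1940 − 0.4090 = -0.2150, so the interval is -0.2150 ± 0.07922 = (-0.294, -0.136).

(-0.294, -0.136)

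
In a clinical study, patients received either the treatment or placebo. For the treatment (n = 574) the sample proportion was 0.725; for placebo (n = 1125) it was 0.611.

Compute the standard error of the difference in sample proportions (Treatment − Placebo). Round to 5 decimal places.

0.02364

SE₁ = √(p̂₁(1−p̂₁)/n₁) = √(0.7250·0.2750/574) = 0.01864; SE₂ = √(0.6110·0.3890/1125) = 0.01454.
Independent samples: SE of the difference = √(SE₁² + SE₂²) = √(0.0003474496 + 0.0002114116) = 0.02364.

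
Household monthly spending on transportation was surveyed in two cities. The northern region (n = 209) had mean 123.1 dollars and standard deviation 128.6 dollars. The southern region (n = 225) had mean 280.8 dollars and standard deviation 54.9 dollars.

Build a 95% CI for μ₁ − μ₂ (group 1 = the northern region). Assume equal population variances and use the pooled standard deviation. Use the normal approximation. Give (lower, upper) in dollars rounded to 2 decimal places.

s_p = √[((n₁−1)s₁² + (n₂−1)s₂²)/(n₁+n₂−2)] = √[(208·128.6² + 224·54.9²)/432] = 97.5989.
SE = 97.5989·√(1/209 + 1/225) = 9.3762.
With z* = 1.960, margin = 1.960 × 9.3762 = 18.3774.
x̄₁ − x̄₂ = 123.1 − 280.8 = -157.7000; interval -157.7000 ± 18.3774 = (-176.08, -139.32).

(-176.08, -139.32)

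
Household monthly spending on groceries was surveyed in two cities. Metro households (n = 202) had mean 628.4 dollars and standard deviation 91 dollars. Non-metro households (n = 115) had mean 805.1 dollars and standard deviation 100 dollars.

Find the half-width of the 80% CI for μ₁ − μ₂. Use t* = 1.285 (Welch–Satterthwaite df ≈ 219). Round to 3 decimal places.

Per-group SEs: s₁/√n₁ = 91/√202 = 6.4027, s₂/√n₂ = 100/√115 = 9.3250.
Unpooled SE of the difference: √(40.99456729 + 86.955625) = 11.3115.
Margin of error = t* · SE = 1.285 × 11.3115 = 14.5353.

14.535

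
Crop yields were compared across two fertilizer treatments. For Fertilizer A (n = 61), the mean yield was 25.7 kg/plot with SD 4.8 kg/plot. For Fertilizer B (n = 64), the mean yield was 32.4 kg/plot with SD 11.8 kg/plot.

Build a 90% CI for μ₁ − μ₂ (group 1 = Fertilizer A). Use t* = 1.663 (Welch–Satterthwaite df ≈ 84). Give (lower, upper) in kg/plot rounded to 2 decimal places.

(-9.36, -4.04)

SE₁ = s₁/√n₁ = 4.8/√61 = 0.6146; SE₂ = 11.8/√64 = 1.4750.
Independent samples, unequal variances: SE_diff = √(SE₁² + SE₂²) = √(0.37773316 + 2.175625) = 1.5979.
t* = 1.663, so margin of error = 1.663 × 1.5979 = 2.6573.
Difference in means = 25.7 − 32.4 = -6.7000.
-6.7000 ± 2.6573 → (-9.36, -4.04).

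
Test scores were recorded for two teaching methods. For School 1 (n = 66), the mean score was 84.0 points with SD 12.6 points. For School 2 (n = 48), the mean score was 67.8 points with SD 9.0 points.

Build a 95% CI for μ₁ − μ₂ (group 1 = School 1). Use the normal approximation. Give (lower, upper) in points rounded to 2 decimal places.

(12.23, 20.17)

Per-group SEs: s₁/√n₁ = 12.6/√66 = 1.5510, s₂/√n₂ = 9.0/√48 = 1.2990.
Unpooled SE of the difference: √(2.405601 + 1.687401) = 2.0231.
Margin of error = z* · SE = 1.960 × 2.0231 = 3.9653.
x̄₁ − x̄₂ = 84.0 − 67.8 = 16.2000.
CI: 16.2000 ± 3.9653 = (12.23, 20.17).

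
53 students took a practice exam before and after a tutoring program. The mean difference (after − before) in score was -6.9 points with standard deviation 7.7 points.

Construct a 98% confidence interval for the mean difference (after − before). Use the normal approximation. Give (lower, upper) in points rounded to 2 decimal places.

(-9.36, -4.44)

Paired design: SE = s_d/√n = 7.7/√53 = 1.0577.
z* = 2.326; margin of error = 2.326 × 1.0577 = 2.4602.
-6.9 ± 2.4602 → (-9.36, -4.44).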